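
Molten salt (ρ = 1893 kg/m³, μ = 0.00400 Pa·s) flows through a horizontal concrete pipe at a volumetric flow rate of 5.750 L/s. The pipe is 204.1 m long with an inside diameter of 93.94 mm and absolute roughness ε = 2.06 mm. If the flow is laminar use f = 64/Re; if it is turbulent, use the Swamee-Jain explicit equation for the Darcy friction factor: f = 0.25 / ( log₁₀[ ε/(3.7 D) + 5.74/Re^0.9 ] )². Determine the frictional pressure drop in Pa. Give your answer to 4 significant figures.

ΔP ≈ 73390 Pa

Q = 5.750 L/s = 5.750/1000 = 0.00575 m³/s.
Cross-sectional area A = πD²/4 = π(0.09394)²/4 = 0.006931 m²; mean velocity V = Q/A = 0.00575/0.006931 = 0.8296 m/s.
Reynolds number Re = ρVD/μ = 1893 · 0.8296 · 0.09394 / 0.004 = 3.688e+04.
Re > 4000 → turbulent. Relative roughness ε/D = 0.00206/0.09394 = 0.0219. Swamee-Jain: f = 0.25/(log₁₀[0.0219/3.7 + 5.74/3.688e+04^0.9])² = 0.25/(log₁₀[0.00593 + 0.000445])² = 0.25/(-2.196)² = 0.05185.
Darcy-Weisbach: ΔP = f(L/D)(ρV²/2) = 0.05185·(204.1/0.09394)·(1893·0.8296²/2) = 0.05185·2173·651.4 = 7.339e+04 Pa.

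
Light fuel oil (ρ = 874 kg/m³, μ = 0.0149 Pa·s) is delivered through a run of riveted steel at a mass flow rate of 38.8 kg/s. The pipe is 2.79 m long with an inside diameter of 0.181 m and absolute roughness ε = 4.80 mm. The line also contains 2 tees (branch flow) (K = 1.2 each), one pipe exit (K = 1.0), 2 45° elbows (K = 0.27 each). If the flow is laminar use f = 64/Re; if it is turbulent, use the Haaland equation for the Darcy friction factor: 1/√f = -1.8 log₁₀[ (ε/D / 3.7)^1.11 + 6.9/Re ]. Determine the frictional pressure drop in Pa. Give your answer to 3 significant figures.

A = πD²/4 = π(0.181)²/4 = 0.02573 m²; mean velocity V = ṁ/(ρA) = 38.8/(874 · 0.02573) = 1.725 m/s.
Reynolds number Re = ρVD/μ = 874 · 1.725 · 0.181 / 0.0149 = 1.832e+04.
Re > 4000 → turbulent. Relative roughness ε/D = 0.0048/0.181 = 0.0265. Haaland: 1/√f = -1.8 log₁₀[(0.0265/3.7)^1.11 + 6.9/1.832e+04] = -1.8 log₁₀[0.00416 + 0.000377] = 4.217, so f = 0.05623.
Total minor-loss coefficient ΣK = 2·1.2 + 1·1 + 2·0.27 = 3.94.
ΔP = [f·L/D + ΣK]·(ρV²/2) = [0.05623·2.79/0.181 + 3.94]·(874·1.725²/2) = [0.8667 + 3.94]·1301 = 6253 Pa.

ΔP ≈ 6250 Pa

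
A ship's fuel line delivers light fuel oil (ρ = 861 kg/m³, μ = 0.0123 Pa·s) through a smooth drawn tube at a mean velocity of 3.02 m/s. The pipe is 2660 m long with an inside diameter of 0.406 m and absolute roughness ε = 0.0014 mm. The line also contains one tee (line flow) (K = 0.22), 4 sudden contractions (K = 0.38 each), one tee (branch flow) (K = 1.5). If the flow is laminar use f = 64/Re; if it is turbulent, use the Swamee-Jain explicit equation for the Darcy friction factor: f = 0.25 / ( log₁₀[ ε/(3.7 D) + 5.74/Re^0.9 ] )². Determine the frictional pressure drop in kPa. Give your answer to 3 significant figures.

ΔP ≈ 488 kPa

Reynolds number Re = ρVD/μ = 861 · 3.02 · 0.406 / 0.0123 = 8.583e+04.
Re > 4000 → turbulent. Relative roughness ε/D = 1.4e-06/0.406 = 3.45e-06. Swamee-Jain: f = 0.25/(log₁₀[3.45e-06/3.7 + 5.74/8.583e+04^0.9])² = 0.25/(log₁₀[9.32e-07 + 0.000208])² = 0.25/(-3.679)² = 0.01847.
Total minor-loss coefficient ΣK = 1·0.22 + 4·0.38 + 1·1.5 = 3.24.
ΔP = [f·L/D + ΣK]·(ρV²/2) = [0.01847·2660/0.406 + 3.24]·(861·3.02²/2) = [121 + 3.24]·3926 = 4.878e+05 Pa.
ΔP = 4.878e+05 Pa = 488 kPa.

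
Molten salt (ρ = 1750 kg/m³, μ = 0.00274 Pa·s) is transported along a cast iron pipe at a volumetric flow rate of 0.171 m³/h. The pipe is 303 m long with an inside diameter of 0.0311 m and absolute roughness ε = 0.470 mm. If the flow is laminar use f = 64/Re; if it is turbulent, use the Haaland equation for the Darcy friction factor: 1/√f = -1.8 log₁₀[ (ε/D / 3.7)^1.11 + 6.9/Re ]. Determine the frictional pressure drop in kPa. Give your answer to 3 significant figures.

ΔP ≈ 1.72 kPa

Q = 0.171 m³/h = 0.171/3600 = 4.75e-05 m³/s.
Cross-sectional area A = πD²/4 = π(0.0311)²/4 = 0.0007596 m²; mean velocity V = Q/A = 4.75e-05/0.0007596 = 0.06253 m/s.
Reynolds number Re = ρVD/μ = 1750 · 0.06253 · 0.0311 / 0.00274 = 1242.
Re < 2300 → laminar flow, so f = 64/Re = 64/1242 = 0.05153 (the turbulent correlation is not needed).
Darcy-Weisbach: ΔP = f(L/D)(ρV²/2) = 0.05153·(303/0.0311)·(1750·0.06253²/2) = 0.05153·9743·3.421 = 1718 Pa.
ΔP = 1718 Pa = 1.72 kPa.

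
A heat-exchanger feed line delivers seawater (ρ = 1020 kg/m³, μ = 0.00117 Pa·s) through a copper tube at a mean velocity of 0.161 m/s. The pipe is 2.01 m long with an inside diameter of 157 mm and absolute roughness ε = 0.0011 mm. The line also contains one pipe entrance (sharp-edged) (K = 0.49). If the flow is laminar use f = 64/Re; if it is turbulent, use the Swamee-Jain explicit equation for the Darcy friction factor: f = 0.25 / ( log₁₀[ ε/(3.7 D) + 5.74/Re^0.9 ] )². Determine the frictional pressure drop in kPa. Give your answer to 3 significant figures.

Reynolds number Re = ρVD/μ = 1020 · 0.161 · 0.157 / 0.00117 = 2.204e+04.
Re > 4000 → turbulent. Relative roughness ε/D = 1.1e-06/0.157 = 7.01e-06. Swamee-Jain: f = 0.25/(log₁₀[7.01e-06/3.7 + 5.74/2.204e+04^0.9])² = 0.25/(log₁₀[1.89e-06 + 0.000708])² = 0.25/(-3.149)² = 0.02522.
Total minor-loss coefficient ΣK = 1·0.49 = 0.49.
ΔP = [f·L/D + ΣK]·(ρV²/2) = [0.02522·2.01/0.157 + 0.49]·(1020·0.161²/2) = [0.3228 + 0.49]·13.22 = 10.75 Pa.
ΔP = 10.75 Pa = 0.0107 kPa.

ΔP ≈ 0.0107 kPa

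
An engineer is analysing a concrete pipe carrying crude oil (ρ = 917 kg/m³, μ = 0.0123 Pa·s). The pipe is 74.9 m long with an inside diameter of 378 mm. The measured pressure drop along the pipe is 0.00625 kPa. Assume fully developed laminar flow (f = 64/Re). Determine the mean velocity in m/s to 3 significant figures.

V ≈ 0.0303 m/s

For laminar flow, f = 64/Re with Re = ρVD/μ, so Darcy-Weisbach reduces to ΔP = 32μLV/D². Solving for V: V = ΔP·D²/(32μL) = 6.25·(0.378)²/(32·0.0123·74.9) = 0.03029 m/s.
Check: Re = ρVD/μ = 917·0.03029·0.378/0.0123 = 853.7 < 2300, so the laminar assumption holds.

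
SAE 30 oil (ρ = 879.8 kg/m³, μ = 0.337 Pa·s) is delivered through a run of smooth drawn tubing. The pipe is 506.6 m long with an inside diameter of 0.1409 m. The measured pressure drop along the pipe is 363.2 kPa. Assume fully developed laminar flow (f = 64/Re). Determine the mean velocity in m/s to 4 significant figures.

V ≈ 1.320 m/s

For laminar flow, f = 64/Re with Re = ρVD/μ, so Darcy-Weisbach reduces to ΔP = 32μLV/D². Solving for V: V = ΔP·D²/(32μL) = 3.632e+05·(0.1409)²/(32·0.337·506.6) = 1.32 m/s.
Check: Re = ρVD/μ = 879.8·1.32·0.1409/0.337 = 485.5 < 2300, so the laminar assumption holds.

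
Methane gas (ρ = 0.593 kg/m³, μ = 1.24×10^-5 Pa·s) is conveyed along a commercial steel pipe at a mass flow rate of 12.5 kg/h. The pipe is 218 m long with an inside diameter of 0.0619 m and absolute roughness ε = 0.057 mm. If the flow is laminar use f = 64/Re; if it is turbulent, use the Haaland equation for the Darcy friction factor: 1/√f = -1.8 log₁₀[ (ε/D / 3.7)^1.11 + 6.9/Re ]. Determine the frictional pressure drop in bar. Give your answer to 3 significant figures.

ΔP ≈ 0.00146 bar

ṁ = 12.5 kg/h = 12.5/3600 = 0.003472 kg/s.
A = πD²/4 = π(0.0619)²/4 = 0.003009 m²; mean velocity V = ṁ/(ρA) = 0.003472/(0.593 · 0.003009) = 1.946 m/s.
Reynolds number Re = ρVD/μ = 0.593 · 1.946 · 0.0619 / 1.24e-05 = 5760.
Re > 4000 → turbulent. Relative roughness ε/D = 5.7e-05/0.0619 = 0.000921. Haaland: 1/√f = -1.8 log₁₀[(0.000921/3.7)^1.11 + 6.9/5760] = -1.8 log₁₀[9.99e-05 + 0.0012] = 5.196, so f = 0.03704.
Darcy-Weisbach: ΔP = f(L/D)(ρV²/2) = 0.03704·(218/0.0619)·(0.593·1.946²/2) = 0.03704·3522·1.123 = 146.4 Pa.
ΔP = 146.4 Pa = 0.00146 bar.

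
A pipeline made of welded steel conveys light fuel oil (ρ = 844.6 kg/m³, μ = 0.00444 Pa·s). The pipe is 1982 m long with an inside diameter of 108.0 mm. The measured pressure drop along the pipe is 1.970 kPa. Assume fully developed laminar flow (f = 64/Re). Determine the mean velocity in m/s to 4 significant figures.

For laminar flow, f = 64/Re with Re = ρVD/μ, so Darcy-Weisbach reduces to ΔP = 32μLV/D². Solving for V: V = ΔP·D²/(32μL) = 1970·(0.108)²/(32·0.00444·1982) = 0.0816 m/s.
Check: Re = ρVD/μ = 844.6·0.0816·0.108/0.00444 = 1676 < 2300, so the laminar assumption holds.

V ≈ 0.08160 m/s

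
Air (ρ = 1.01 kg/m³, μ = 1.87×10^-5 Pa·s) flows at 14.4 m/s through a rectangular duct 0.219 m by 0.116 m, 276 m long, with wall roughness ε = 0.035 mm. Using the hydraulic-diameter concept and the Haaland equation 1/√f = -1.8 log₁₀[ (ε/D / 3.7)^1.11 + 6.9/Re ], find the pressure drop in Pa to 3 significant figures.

Hydraulic diameter D_h = 4A/P = 4·(0.219·0.116)/(2·(0.219+0.116)) = 0.1016/0.67 = 0.1517 m.
Re = ρVD_h/μ = 1.01·14.4·0.1517/1.87e-05 = 1.18e+05.
ε/D_h = 3.5e-05/0.1517 = 0.000231; Haaland gives 1/√f = -1.8 log₁₀[2.15e-05+5.85e-05] = 7.374, so f = 0.01839.
ΔP = f(L/D_h)(ρV²/2) = 0.01839·276/0.1517·104.7 = 3504 Pa.

ΔP ≈ 3500 Pa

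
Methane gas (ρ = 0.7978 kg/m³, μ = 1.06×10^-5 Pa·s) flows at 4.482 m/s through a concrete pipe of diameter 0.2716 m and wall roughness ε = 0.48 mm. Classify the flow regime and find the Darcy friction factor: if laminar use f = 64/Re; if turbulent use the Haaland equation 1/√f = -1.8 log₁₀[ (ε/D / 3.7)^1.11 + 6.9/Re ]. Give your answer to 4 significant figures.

f ≈ 0.02448

Re = ρVD/μ = 0.7978·4.482·0.2716/1.06e-05 = 9.162e+04.
Re > 4000 → turbulent. ε/D = 0.00048/0.2716 = 0.00177; Haaland: 1/√f = -1.8 log₁₀[0.000206 + 7.53e-05] = 6.392, so f = 0.02448.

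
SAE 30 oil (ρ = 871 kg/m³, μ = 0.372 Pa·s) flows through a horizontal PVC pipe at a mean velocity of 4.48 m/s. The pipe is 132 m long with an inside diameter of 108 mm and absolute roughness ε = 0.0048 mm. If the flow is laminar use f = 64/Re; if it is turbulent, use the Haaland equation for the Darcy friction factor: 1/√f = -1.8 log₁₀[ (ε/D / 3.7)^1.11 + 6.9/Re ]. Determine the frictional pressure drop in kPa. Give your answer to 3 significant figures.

ΔP ≈ 604 kPa

Reynolds number Re = ρVD/μ = 871 · 4.48 · 0.108 / 0.372 = 1133.
Re < 2300 → laminar flow, so f = 64/Re = 64/1133 = 0.05649 (the turbulent correlation is not needed).
Darcy-Weisbach: ΔP = f(L/D)(ρV²/2) = 0.05649·(132/0.108)·(871·4.48²/2) = 0.05649·1222·8741 = 6.035e+05 Pa.
ΔP = 6.035e+05 Pa = 604 kPa.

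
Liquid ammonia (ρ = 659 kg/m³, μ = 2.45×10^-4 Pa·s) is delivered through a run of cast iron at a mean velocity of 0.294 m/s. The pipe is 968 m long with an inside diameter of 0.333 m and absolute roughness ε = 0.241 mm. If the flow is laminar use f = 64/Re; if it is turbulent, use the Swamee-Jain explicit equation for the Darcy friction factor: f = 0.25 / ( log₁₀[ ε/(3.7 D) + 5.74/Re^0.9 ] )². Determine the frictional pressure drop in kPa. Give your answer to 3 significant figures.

ΔP ≈ 1.63 kPa

Reynolds number Re = ρVD/μ = 659 · 0.294 · 0.333 / 0.000245 = 2.633e+05.
Re > 4000 → turbulent. Relative roughness ε/D = 0.000241/0.333 = 0.000724. Swamee-Jain: f = 0.25/(log₁₀[0.000724/3.7 + 5.74/2.633e+05^0.9])² = 0.25/(log₁₀[0.000196 + 7.59e-05])² = 0.25/(-3.566)² = 0.01966.
Darcy-Weisbach: ΔP = f(L/D)(ρV²/2) = 0.01966·(968/0.333)·(659·0.294²/2) = 0.01966·2907·28.48 = 1627 Pa.
ΔP = 1627 Pa = 1.63 kPa.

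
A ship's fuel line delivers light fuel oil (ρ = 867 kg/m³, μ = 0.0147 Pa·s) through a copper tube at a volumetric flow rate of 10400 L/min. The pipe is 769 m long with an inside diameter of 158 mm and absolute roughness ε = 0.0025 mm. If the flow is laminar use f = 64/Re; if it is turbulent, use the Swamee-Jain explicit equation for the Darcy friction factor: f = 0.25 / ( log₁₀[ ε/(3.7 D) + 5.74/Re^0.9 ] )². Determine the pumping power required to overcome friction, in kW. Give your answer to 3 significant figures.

P ≈ 534 kW

Q = 10400 L/min = 10400/60000 = 0.1733 m³/s.
Cross-sectional area A = πD²/4 = π(0.158)²/4 = 0.01961 m²; mean velocity V = Q/A = 0.1733/0.01961 = 8.841 m/s.
Reynolds number Re = ρVD/μ = 867 · 8.841 · 0.158 / 0.0147 = 8.238e+04.
Re > 4000 → turbulent. Relative roughness ε/D = 2.5e-06/0.158 = 1.58e-05. Swamee-Jain: f = 0.25/(log₁₀[1.58e-05/3.7 + 5.74/8.238e+04^0.9])² = 0.25/(log₁₀[4.28e-06 + 0.000216])² = 0.25/(-3.657)² = 0.0187.
Darcy-Weisbach: ΔP = f(L/D)(ρV²/2) = 0.0187·(769/0.158)·(867·8.841²/2) = 0.0187·4867·3.388e+04 = 3.083e+06 Pa.
Pumping power P = QΔP = 0.1733·3.083e+06 = 534400 W = 534 kW.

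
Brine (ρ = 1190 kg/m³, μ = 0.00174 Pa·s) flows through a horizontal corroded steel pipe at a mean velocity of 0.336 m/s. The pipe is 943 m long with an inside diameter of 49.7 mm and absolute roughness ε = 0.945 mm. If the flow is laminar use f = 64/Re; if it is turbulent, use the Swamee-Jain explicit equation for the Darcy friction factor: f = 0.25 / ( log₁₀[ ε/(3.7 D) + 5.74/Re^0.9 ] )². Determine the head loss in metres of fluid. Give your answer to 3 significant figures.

h_f ≈ 5.68 m

Reynolds number Re = ρVD/μ = 1190 · 0.336 · 0.0497 / 0.00174 = 1.142e+04.
Re > 4000 → turbulent. Relative roughness ε/D = 0.000945/0.0497 = 0.019. Swamee-Jain: f = 0.25/(log₁₀[0.019/3.7 + 5.74/1.142e+04^0.9])² = 0.25/(log₁₀[0.00514 + 0.00128])² = 0.25/(-2.193)² = 0.052.
Darcy-Weisbach: ΔP = f(L/D)(ρV²/2) = 0.052·(943/0.0497)·(1190·0.336²/2) = 0.052·1.897e+04·67.17 = 6.628e+04 Pa.
Head loss h_f = ΔP/(ρg) = 6.628e+04/(1190·9.81) = 5.68 m.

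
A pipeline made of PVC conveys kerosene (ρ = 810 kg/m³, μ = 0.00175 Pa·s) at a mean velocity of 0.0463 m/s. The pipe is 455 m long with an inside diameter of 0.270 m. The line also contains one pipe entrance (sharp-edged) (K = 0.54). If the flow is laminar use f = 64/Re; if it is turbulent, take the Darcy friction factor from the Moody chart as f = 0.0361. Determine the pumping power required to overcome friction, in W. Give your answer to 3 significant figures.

Reynolds number Re = ρVD/μ = 810 · 0.0463 · 0.27 / 0.00175 = 5786.
Re > 4000 → turbulent; use the Moody-chart value f = 0.0361.
Total minor-loss coefficient ΣK = 1·0.54 = 0.54.
ΔP = [f·L/D + ΣK]·(ρV²/2) = [0.0361·455/0.27 + 0.54]·(810·0.0463²/2) = [60.84 + 0.54]·0.8682 = 53.29 Pa.
Q = V·A = 0.0463·0.05726 = 0.002651 m³/s.
Pumping power P = QΔP = 0.002651·53.29 = 0.1413 W = 0.141 W.

P ≈ 0.141 W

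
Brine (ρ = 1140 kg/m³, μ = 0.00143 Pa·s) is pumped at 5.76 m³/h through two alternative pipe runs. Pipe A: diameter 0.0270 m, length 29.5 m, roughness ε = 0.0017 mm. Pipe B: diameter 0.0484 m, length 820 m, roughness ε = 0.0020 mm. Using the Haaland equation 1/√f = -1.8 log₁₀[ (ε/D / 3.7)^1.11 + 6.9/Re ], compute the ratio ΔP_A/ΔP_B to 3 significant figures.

ΔP_A/ΔP_B ≈ 0.586

Pipe A: V = Q/A = 0.0016/0.0005726 = 2.794 m/s; Re = 6.015e+04; ε/D = 6.3e-05; Haaland → f = 0.02007; ΔP_A = f(L/D)(ρV²/2) = 9.761e+04 Pa.
Pipe B: V = Q/A = 0.0016/0.00184 = 0.8696 m/s; Re = 3.355e+04; ε/D = 4.13e-05; Haaland → f = 0.02279; ΔP_B = f(L/D)(ρV²/2) = 1.664e+05 Pa.
ΔP_A/ΔP_B = 9.761e+04/1.664e+05 = 0.586.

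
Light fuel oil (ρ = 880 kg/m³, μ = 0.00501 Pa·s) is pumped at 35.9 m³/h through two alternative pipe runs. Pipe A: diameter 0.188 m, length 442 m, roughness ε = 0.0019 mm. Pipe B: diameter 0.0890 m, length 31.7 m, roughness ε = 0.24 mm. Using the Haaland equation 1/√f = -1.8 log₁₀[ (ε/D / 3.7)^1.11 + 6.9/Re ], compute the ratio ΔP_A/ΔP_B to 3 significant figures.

Pipe A: V = Q/A = 0.009972/0.02776 = 0.3592 m/s; Re = 1.186e+04; ε/D = 1.01e-05; Haaland → f = 0.0295; ΔP_A = f(L/D)(ρV²/2) = 3938 Pa.
Pipe B: V = Q/A = 0.009972/0.006221 = 1.603 m/s; Re = 2.506e+04; ε/D = 0.0027; Haaland → f = 0.02979; ΔP_B = f(L/D)(ρV²/2) = 1.2e+04 Pa.
ΔP_A/ΔP_B = 3938/1.2e+04 = 0.328.

ΔP_A/ΔP_B ≈ 0.328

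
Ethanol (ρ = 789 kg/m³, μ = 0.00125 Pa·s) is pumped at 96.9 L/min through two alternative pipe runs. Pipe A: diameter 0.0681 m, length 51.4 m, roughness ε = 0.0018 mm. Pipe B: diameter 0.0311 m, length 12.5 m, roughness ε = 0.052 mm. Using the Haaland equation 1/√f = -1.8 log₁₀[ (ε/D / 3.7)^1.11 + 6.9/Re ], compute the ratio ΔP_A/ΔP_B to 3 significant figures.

ΔP_A/ΔP_B ≈ 0.0820

Pipe A: V = Q/A = 0.001615/0.003642 = 0.4434 m/s; Re = 1.906e+04; ε/D = 2.64e-05; Haaland → f = 0.0261; ΔP_A = f(L/D)(ρV²/2) = 1528 Pa.
Pipe B: V = Q/A = 0.001615/0.0007596 = 2.126 m/s; Re = 4.173e+04; ε/D = 0.00167; Haaland → f = 0.02601; ΔP_B = f(L/D)(ρV²/2) = 1.864e+04 Pa.
ΔP_A/ΔP_B = 1528/1.864e+04 = 0.0820.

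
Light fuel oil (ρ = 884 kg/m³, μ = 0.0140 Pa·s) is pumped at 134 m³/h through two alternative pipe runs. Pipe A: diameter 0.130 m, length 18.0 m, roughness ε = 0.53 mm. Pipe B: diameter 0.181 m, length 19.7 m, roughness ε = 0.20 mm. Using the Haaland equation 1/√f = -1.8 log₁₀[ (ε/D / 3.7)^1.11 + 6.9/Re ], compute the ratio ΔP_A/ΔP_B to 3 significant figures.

ΔP_A/ΔP_B ≈ 5.36

Pipe A: V = Q/A = 0.03722/0.01327 = 2.804 m/s; Re = 2.302e+04; ε/D = 0.00408; Haaland → f = 0.03241; ΔP_A = f(L/D)(ρV²/2) = 1.56e+04 Pa.
Pipe B: V = Q/A = 0.03722/0.02573 = 1.447 m/s; Re = 1.653e+04; ε/D = 0.0011; Haaland → f = 0.0289; ΔP_B = f(L/D)(ρV²/2) = 2910 Pa.
ΔP_A/ΔP_B = 1.56e+04/2910 = 5.36.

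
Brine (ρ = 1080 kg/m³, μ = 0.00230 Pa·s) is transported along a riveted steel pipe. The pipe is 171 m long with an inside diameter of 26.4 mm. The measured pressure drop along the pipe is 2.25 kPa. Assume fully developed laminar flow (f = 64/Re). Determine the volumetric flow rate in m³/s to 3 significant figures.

For laminar flow, f = 64/Re with Re = ρVD/μ, so Darcy-Weisbach reduces to ΔP = 32μLV/D². Solving for V: V = ΔP·D²/(32μL) = 2250·(0.0264)²/(32·0.0023·171) = 0.1246 m/s.
Check: Re = ρVD/μ = 1080·0.1246·0.0264/0.0023 = 1545 < 2300, so the laminar assumption holds.
Q = V·A = 0.1246·(π/4·0.0264²) = 6.82e-05 m³/s = 6.82×10^-5 m³/s.

Q ≈ 6.82×10^-5 m³/s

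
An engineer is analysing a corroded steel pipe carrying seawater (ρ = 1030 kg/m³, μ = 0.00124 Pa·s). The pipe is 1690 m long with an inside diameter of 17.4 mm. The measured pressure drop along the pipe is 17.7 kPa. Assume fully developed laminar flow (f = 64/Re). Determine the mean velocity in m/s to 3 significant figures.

V ≈ 0.0799 m/s

For laminar flow, f = 64/Re with Re = ρVD/μ, so Darcy-Weisbach reduces to ΔP = 32μLV/D². Solving for V: V = ΔP·D²/(32μL) = 1.77e+04·(0.0174)²/(32·0.00124·1690) = 0.07991 m/s.
Check: Re = ρVD/μ = 1030·0.07991·0.0174/0.00124 = 1155 < 2300, so the laminar assumption holds.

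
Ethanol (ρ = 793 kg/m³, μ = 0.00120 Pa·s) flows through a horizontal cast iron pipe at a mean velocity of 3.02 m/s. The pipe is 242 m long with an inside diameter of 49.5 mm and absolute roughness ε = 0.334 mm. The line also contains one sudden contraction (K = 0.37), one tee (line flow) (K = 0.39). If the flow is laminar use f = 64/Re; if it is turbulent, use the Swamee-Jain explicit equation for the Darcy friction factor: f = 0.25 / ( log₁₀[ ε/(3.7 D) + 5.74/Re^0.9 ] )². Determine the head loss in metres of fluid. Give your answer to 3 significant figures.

Reynolds number Re = ρVD/μ = 793 · 3.02 · 0.0495 / 0.0012 = 9.879e+04.
Re > 4000 → turbulent. Relative roughness ε/D = 0.000334/0.0495 = 0.00675. Swamee-Jain: f = 0.25/(log₁₀[0.00675/3.7 + 5.74/9.879e+04^0.9])² = 0.25/(log₁₀[0.00182 + 0.000184])² = 0.25/(-2.697)² = 0.03436.
Total minor-loss coefficient ΣK = 1·0.37 + 1·0.39 = 0.76.
ΔP = [f·L/D + ΣK]·(ρV²/2) = [0.03436·242/0.0495 + 0.76]·(793·3.02²/2) = [168 + 0.76]·3616 = 6.102e+05 Pa.
Head loss h_f = ΔP/(ρg) = 6.102e+05/(793·9.81) = 78.4 m.

h_f ≈ 78.4 m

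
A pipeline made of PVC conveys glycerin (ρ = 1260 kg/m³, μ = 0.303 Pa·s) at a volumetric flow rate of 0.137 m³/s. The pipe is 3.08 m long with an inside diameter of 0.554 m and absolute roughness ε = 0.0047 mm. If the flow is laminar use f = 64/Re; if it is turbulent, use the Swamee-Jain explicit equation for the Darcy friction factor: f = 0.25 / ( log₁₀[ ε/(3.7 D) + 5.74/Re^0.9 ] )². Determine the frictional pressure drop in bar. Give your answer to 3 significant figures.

ΔP ≈ 5.53×10^-4 bar

Cross-sectional area A = πD²/4 = π(0.554)²/4 = 0.2411 m²; mean velocity V = Q/A = 0.137/0.2411 = 0.5683 m/s.
Reynolds number Re = ρVD/μ = 1260 · 0.5683 · 0.554 / 0.303 = 1309.
Re < 2300 → laminar flow, so f = 64/Re = 64/1309 = 0.04888 (the turbulent correlation is not needed).
Darcy-Weisbach: ΔP = f(L/D)(ρV²/2) = 0.04888·(3.08/0.554)·(1260·0.5683²/2) = 0.04888·5.56·203.5 = 55.3 Pa.
ΔP = 55.3 Pa = 5.53×10^-4 bar.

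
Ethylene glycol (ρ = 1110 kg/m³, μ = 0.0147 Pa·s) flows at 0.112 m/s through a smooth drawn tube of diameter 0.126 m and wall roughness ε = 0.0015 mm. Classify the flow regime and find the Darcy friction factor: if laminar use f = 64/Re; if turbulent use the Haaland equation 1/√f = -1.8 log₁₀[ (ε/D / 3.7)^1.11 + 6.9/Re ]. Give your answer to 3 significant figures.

Re = ρVD/μ = 1110·0.112·0.126/0.0147 = 1066.
Re < 2300 → laminar, so f = 64/Re = 0.06006 (roughness is irrelevant in laminar flow).

f ≈ 0.0601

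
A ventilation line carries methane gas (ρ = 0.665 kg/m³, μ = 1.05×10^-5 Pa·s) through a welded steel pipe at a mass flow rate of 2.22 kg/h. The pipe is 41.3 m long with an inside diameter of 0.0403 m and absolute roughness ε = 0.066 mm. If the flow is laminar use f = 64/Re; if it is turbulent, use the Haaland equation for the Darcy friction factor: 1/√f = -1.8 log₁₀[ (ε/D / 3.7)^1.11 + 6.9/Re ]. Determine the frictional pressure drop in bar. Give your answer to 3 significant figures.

ṁ = 2.22 kg/h = 2.22/3600 = 0.0006167 kg/s.
A = πD²/4 = π(0.0403)²/4 = 0.001276 m²; mean velocity V = ṁ/(ρA) = 0.0006167/(0.665 · 0.001276) = 0.727 m/s.
Reynolds number Re = ρVD/μ = 0.665 · 0.727 · 0.0403 / 1.05e-05 = 1856.
Re < 2300 → laminar flow, so f = 64/Re = 64/1856 = 0.03449 (the turbulent correlation is not needed).
Darcy-Weisbach: ΔP = f(L/D)(ρV²/2) = 0.03449·(41.3/0.0403)·(0.665·0.727²/2) = 0.03449·1025·0.1757 = 6.212 Pa.
ΔP = 6.212 Pa = 6.21×10^-5 bar.

ΔP ≈ 6.21×10^-5 bar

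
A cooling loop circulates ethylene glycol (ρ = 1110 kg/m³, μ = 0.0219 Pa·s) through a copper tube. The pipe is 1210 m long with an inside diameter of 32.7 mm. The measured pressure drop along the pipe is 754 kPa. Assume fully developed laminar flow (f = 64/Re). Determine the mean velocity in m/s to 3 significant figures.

V ≈ 0.951 m/s

For laminar flow, f = 64/Re with Re = ρVD/μ, so Darcy-Weisbach reduces to ΔP = 32μLV/D². Solving for V: V = ΔP·D²/(32μL) = 7.54e+05·(0.0327)²/(32·0.0219·1210) = 0.9508 m/s.
Check: Re = ρVD/μ = 1110·0.9508·0.0327/0.0219 = 1576 < 2300, so the laminar assumption holds.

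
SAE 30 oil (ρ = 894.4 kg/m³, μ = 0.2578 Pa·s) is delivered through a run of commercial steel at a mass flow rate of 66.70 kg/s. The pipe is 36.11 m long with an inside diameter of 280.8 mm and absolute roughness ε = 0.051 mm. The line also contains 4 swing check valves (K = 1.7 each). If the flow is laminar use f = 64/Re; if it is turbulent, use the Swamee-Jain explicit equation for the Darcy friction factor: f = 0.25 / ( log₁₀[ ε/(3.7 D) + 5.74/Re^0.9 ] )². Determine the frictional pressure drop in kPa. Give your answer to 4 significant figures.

A = πD²/4 = π(0.2808)²/4 = 0.06193 m²; mean velocity V = ṁ/(ρA) = 66.7/(894.4 · 0.06193) = 1.204 m/s.
Reynolds number Re = ρVD/μ = 894.4 · 1.204 · 0.2808 / 0.258 = 1173.
Re < 2300 → laminar flow, so f = 64/Re = 64/1173 = 0.05455 (the turbulent correlation is not needed).
Total minor-loss coefficient ΣK = 4·1.7 = 6.8.
ΔP = [f·L/D + ΣK]·(ρV²/2) = [0.05455·36.11/0.2808 + 6.8]·(894.4·1.204²/2) = [7.015 + 6.8]·648.5 = 8960 Pa.
ΔP = 8960 Pa = 8.960 kPa.

ΔP ≈ 8.960 kPa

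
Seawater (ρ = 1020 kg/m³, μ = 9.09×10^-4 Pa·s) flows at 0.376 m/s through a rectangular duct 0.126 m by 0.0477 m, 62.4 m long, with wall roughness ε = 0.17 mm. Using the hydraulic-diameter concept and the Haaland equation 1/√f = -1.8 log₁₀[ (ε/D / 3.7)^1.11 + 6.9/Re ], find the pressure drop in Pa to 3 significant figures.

Hydraulic diameter D_h = 4A/P = 4·(0.126·0.0477)/(2·(0.126+0.0477)) = 0.02404/0.3474 = 0.0692 m.
Re = ρVD_h/μ = 1020·0.376·0.0692/0.000909 = 2.92e+04.
ε/D_h = 0.00017/0.0692 = 0.00246; Haaland gives 1/√f = -1.8 log₁₀[0.000297+0.000236] = 5.892, so f = 0.02881.
ΔP = f(L/D_h)(ρV²/2) = 0.02881·62.4/0.0692·72.1 = 1873 Pa.

ΔP ≈ 1870 Pa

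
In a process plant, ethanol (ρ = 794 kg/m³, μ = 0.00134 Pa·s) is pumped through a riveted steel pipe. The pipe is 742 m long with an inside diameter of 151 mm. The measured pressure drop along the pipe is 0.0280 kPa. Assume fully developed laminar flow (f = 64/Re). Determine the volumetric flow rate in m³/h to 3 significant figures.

Q ≈ 1.29 m³/h

For laminar flow, f = 64/Re with Re = ρVD/μ, so Darcy-Weisbach reduces to ΔP = 32μLV/D². Solving for V: V = ΔP·D²/(32μL) = 28·(0.151)²/(32·0.00134·742) = 0.02007 m/s.
Check: Re = ρVD/μ = 794·0.02007·0.151/0.00134 = 1795 < 2300, so the laminar assumption holds.
Q = V·A = 0.02007·(π/4·0.151²) = 0.0003593 m³/s = 1.29 m³/h.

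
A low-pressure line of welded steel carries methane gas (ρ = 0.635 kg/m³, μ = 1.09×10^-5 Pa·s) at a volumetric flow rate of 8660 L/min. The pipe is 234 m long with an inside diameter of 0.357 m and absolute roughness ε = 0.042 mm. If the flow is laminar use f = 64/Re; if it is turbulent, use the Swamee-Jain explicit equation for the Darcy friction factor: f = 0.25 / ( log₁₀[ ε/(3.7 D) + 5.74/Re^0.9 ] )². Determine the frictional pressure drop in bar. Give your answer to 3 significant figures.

Q = 8660 L/min = 8660/60000 = 0.1443 m³/s.
Cross-sectional area A = πD²/4 = π(0.357)²/4 = 0.1001 m²; mean velocity V = Q/A = 0.1443/0.1001 = 1.442 m/s.
Reynolds number Re = ρVD/μ = 0.635 · 1.442 · 0.357 / 1.09e-05 = 2.999e+04.
Re > 4000 → turbulent. Relative roughness ε/D = 4.2e-05/0.357 = 0.000118. Swamee-Jain: f = 0.25/(log₁₀[0.000118/3.7 + 5.74/2.999e+04^0.9])² = 0.25/(log₁₀[3.18e-05 + 0.000537])² = 0.25/(-3.245)² = 0.02374.
Darcy-Weisbach: ΔP = f(L/D)(ρV²/2) = 0.02374·(234/0.357)·(0.635·1.442²/2) = 0.02374·655.5·0.6601 = 10.27 Pa.
ΔP = 10.27 Pa = 1.03×10^-4 bar.

ΔP ≈ 1.03×10^-4 bar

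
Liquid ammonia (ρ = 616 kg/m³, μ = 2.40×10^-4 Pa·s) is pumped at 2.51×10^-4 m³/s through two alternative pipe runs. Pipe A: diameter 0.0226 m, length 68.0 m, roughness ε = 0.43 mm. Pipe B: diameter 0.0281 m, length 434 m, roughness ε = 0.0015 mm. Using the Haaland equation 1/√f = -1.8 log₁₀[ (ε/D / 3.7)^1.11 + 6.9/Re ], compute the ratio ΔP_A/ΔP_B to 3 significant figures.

ΔP_A/ΔP_B ≈ 0.966

Pipe A: V = Q/A = 0.000251/0.0004011 = 0.6257 m/s; Re = 3.629e+04; ε/D = 0.019; Haaland → f = 0.04888; ΔP_A = f(L/D)(ρV²/2) = 1.773e+04 Pa.
Pipe B: V = Q/A = 0.000251/0.0006202 = 0.4047 m/s; Re = 2.919e+04; ε/D = 5.34e-05; Haaland → f = 0.02357; ΔP_B = f(L/D)(ρV²/2) = 1.837e+04 Pa.
ΔP_A/ΔP_B = 1.773e+04/1.837e+04 = 0.966.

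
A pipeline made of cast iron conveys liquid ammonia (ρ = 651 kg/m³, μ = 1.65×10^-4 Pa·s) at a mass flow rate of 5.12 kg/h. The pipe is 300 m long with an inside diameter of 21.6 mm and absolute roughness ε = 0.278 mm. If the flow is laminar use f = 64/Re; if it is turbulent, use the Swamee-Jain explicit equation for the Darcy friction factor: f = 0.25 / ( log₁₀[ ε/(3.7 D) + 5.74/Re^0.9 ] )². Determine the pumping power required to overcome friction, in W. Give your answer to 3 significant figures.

P ≈ 4.42×10^-5 W

ṁ = 5.12 kg/h = 5.12/3600 = 0.001422 kg/s.
A = πD²/4 = π(0.0216)²/4 = 0.0003664 m²; mean velocity V = ṁ/(ρA) = 0.001422/(651 · 0.0003664) = 0.005962 m/s.
Reynolds number Re = ρVD/μ = 651 · 0.005962 · 0.0216 / 0.000165 = 508.1.
Re < 2300 → laminar flow, so f = 64/Re = 64/508.1 = 0.126 (the turbulent correlation is not needed).
Darcy-Weisbach: ΔP = f(L/D)(ρV²/2) = 0.126·(300/0.0216)·(651·0.005962²/2) = 0.126·1.389e+04·0.01157 = 20.24 Pa.
Q = ṁ/ρ = 0.001422/651 = 2.185e-06 m³/s.
Pumping power P = QΔP = 2.185e-06·20.24 = 4.422×10^-5 W = 4.42×10^-5 W.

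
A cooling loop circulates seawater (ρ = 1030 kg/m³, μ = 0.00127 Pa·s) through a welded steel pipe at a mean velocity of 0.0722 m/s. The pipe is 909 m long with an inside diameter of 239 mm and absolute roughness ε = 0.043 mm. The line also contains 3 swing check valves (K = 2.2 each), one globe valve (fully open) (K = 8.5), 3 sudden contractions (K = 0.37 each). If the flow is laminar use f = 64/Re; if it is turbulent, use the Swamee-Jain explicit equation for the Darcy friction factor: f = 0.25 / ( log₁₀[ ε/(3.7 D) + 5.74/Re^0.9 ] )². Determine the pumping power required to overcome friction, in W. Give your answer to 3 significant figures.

P ≈ 1.09 W

Reynolds number Re = ρVD/μ = 1030 · 0.0722 · 0.239 / 0.00127 = 1.399e+04.
Re > 4000 → turbulent. Relative roughness ε/D = 4.3e-05/0.239 = 0.00018. Swamee-Jain: f = 0.25/(log₁₀[0.00018/3.7 + 5.74/1.399e+04^0.9])² = 0.25/(log₁₀[4.86e-05 + 0.00107])² = 0.25/(-2.953)² = 0.02867.
Total minor-loss coefficient ΣK = 3·2.2 + 1·8.5 + 3·0.37 = 16.2.
ΔP = [f·L/D + ΣK]·(ρV²/2) = [0.02867·909/0.239 + 16.2]·(1030·0.0722²/2) = [109 + 16.2]·2.685 = 336.2 Pa.
Q = V·A = 0.0722·0.04486 = 0.003239 m³/s.
Pumping power P = QΔP = 0.003239·336.2 = 1.089 W = 1.09 W.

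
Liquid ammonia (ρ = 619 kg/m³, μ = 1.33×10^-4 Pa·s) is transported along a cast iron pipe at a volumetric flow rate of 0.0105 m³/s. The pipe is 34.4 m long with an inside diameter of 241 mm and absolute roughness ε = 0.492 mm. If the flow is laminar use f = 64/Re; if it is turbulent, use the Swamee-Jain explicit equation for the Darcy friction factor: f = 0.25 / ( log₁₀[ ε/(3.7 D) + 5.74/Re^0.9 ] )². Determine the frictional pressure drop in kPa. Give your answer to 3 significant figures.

Cross-sectional area A = πD²/4 = π(0.241)²/4 = 0.04562 m²; mean velocity V = Q/A = 0.0105/0.04562 = 0.2302 m/s.
Reynolds number Re = ρVD/μ = 619 · 0.2302 · 0.241 / 0.000133 = 2.582e+05.
Re > 4000 → turbulent. Relative roughness ε/D = 0.000492/0.241 = 0.00204. Swamee-Jain: f = 0.25/(log₁₀[0.00204/3.7 + 5.74/2.582e+05^0.9])² = 0.25/(log₁₀[0.000552 + 7.73e-05])² = 0.25/(-3.201)² = 0.02439.
Darcy-Weisbach: ΔP = f(L/D)(ρV²/2) = 0.02439·(34.4/0.241)·(619·0.2302²/2) = 0.02439·142.7·16.4 = 57.1 Pa.
ΔP = 57.1 Pa = 0.0571 kPa.

ΔP ≈ 0.0571 kPa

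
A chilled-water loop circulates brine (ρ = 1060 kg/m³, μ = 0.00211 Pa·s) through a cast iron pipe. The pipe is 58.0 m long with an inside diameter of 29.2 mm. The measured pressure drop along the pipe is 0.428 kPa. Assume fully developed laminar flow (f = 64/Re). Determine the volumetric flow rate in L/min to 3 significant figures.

Q ≈ 3.74 L/min

For laminar flow, f = 64/Re with Re = ρVD/μ, so Darcy-Weisbach reduces to ΔP = 32μLV/D². Solving for V: V = ΔP·D²/(32μL) = 428·(0.0292)²/(32·0.00211·58) = 0.09319 m/s.
Check: Re = ρVD/μ = 1060·0.09319·0.0292/0.00211 = 1367 < 2300, so the laminar assumption holds.
Q = V·A = 0.09319·(π/4·0.0292²) = 6.24e-05 m³/s = 3.74 L/min.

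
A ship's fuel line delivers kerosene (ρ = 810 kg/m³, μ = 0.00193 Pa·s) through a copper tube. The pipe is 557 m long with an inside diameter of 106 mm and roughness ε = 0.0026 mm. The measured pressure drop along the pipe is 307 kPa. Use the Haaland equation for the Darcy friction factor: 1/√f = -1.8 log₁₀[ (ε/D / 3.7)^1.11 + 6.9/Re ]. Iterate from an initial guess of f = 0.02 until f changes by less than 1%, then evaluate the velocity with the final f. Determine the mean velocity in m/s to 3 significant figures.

V ≈ 2.91 m/s

Rearranging Darcy-Weisbach: V = √(2·ΔP·D/(f·L·ρ)). With ε/D = 2.6e-06/0.106 = 2.45e-05, iterate starting from f = 0.02:
  f = 0.02 → V = √(2·3.07e+05·0.106/(0.02·557·810)) = 2.686 m/s; Re = ρVD/μ = 1.195e+05; f → 0.01729
  f = 0.01729 → V = 2.889 m/s; Re = 1.285e+05; f → 0.01704
  f = 0.01704 → V = 2.91 m/s; Re = 1.294e+05; f → 0.01702
Converged (Δf/f < 1%). With the final f = 0.01702: V = √(2·3.07e+05·0.106/(0.01702·557·810)) = 2.912 m/s.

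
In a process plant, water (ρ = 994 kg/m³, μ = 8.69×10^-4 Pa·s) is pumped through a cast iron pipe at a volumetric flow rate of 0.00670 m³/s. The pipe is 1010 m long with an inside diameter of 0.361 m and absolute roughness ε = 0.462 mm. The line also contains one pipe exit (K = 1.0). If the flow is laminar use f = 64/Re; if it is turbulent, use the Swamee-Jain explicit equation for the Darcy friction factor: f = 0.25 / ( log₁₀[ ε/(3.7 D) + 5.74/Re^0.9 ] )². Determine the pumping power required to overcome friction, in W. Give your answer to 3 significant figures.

Cross-sectional area A = πD²/4 = π(0.361)²/4 = 0.1024 m²; mean velocity V = Q/A = 0.0067/0.1024 = 0.06546 m/s.
Reynolds number Re = ρVD/μ = 994 · 0.06546 · 0.361 / 0.000869 = 2.703e+04.
Re > 4000 → turbulent. Relative roughness ε/D = 0.000462/0.361 = 0.00128. Swamee-Jain: f = 0.25/(log₁₀[0.00128/3.7 + 5.74/2.703e+04^0.9])² = 0.25/(log₁₀[0.000346 + 0.000589])² = 0.25/(-3.029)² = 0.02725.
Total minor-loss coefficient ΣK = 1·1 = 1.
ΔP = [f·L/D + ΣK]·(ρV²/2) = [0.02725·1010/0.361 + 1]·(994·0.06546²/2) = [76.23 + 1]·2.13 = 164.5 Pa.
Pumping power P = QΔP = 0.0067·164.5 = 1.102 W = 1.10 W.

P ≈ 1.10 W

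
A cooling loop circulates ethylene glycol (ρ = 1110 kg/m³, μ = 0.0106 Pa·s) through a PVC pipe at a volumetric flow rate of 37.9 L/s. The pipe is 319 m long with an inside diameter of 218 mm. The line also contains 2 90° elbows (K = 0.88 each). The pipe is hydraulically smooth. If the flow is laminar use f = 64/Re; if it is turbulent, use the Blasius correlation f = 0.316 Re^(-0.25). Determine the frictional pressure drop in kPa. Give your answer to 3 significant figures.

ΔP ≈ 22.5 kPa

Q = 37.9 L/s = 37.9/1000 = 0.0379 m³/s.
Cross-sectional area A = πD²/4 = π(0.218)²/4 = 0.03733 m²; mean velocity V = Q/A = 0.0379/0.03733 = 1.015 m/s.
Reynolds number Re = ρVD/μ = 1110 · 1.015 · 0.218 / 0.0106 = 2.318e+04.
Re > 4000 → turbulent. Smooth-pipe (Blasius): f = 0.316 Re^(-0.25) = 0.316/(2.318e+04)^0.25 = 0.02561.
Total minor-loss coefficient ΣK = 2·0.88 = 1.76.
ΔP = [f·L/D + ΣK]·(ρV²/2) = [0.02561·319/0.218 + 1.76]·(1110·1.015²/2) = [37.48 + 1.76]·572.2 = 2.245e+04 Pa.
ΔP = 2.245e+04 Pa = 22.5 kPa.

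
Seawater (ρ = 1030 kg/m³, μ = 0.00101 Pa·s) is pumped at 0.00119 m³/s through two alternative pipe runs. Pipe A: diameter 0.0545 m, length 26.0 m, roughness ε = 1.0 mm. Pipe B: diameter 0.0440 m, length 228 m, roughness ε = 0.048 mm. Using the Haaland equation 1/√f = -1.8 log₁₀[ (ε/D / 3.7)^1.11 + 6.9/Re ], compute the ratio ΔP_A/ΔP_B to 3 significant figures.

ΔP_A/ΔP_B ≈ 0.0753

Pipe A: V = Q/A = 0.00119/0.002333 = 0.5101 m/s; Re = 2.835e+04; ε/D = 0.0183; Haaland → f = 0.04854; ΔP_A = f(L/D)(ρV²/2) = 3104 Pa.
Pipe B: V = Q/A = 0.00119/0.001521 = 0.7826 m/s; Re = 3.512e+04; ε/D = 0.00109; Haaland → f = 0.02521; ΔP_B = f(L/D)(ρV²/2) = 4.121e+04 Pa.
ΔP_A/ΔP_B = 3104/4.121e+04 = 0.0753.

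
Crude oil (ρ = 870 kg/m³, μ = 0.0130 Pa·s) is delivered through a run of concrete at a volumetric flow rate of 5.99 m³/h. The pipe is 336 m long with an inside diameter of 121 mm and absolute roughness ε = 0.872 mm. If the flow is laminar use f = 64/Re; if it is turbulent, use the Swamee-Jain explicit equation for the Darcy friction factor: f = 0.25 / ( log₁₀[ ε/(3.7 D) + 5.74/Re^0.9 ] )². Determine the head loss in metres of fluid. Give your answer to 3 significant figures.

h_f ≈ 0.162 m

Q = 5.99 m³/h = 5.99/3600 = 0.001664 m³/s.
Cross-sectional area A = πD²/4 = π(0.121)²/4 = 0.0115 m²; mean velocity V = Q/A = 0.001664/0.0115 = 0.1447 m/s.
Reynolds number Re = ρVD/μ = 870 · 0.1447 · 0.121 / 0.013 = 1172.
Re < 2300 → laminar flow, so f = 64/Re = 64/1172 = 0.05462 (the turbulent correlation is not needed).
Darcy-Weisbach: ΔP = f(L/D)(ρV²/2) = 0.05462·(336/0.121)·(870·0.1447²/2) = 0.05462·2777·9.108 = 1381 Pa.
Head loss h_f = ΔP/(ρg) = 1381/(870·9.81) = 0.162 m.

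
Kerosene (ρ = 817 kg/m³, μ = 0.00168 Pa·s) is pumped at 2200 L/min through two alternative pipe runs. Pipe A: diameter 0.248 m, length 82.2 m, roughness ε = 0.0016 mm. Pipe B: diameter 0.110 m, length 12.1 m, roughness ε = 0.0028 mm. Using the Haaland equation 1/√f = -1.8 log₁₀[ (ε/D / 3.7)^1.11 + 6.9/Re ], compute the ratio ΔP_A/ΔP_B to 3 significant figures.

ΔP_A/ΔP_B ≈ 0.136

Pipe A: V = Q/A = 0.03667/0.04831 = 0.7591 m/s; Re = 9.155e+04; ε/D = 6.45e-06; Haaland → f = 0.01818; ΔP_A = f(L/D)(ρV²/2) = 1418 Pa.
Pipe B: V = Q/A = 0.03667/0.009503 = 3.858 m/s; Re = 2.064e+05; ε/D = 2.55e-05; Haaland → f = 0.01557; ΔP_B = f(L/D)(ρV²/2) = 1.041e+04 Pa.
ΔP_A/ΔP_B = 1418/1.041e+04 = 0.136.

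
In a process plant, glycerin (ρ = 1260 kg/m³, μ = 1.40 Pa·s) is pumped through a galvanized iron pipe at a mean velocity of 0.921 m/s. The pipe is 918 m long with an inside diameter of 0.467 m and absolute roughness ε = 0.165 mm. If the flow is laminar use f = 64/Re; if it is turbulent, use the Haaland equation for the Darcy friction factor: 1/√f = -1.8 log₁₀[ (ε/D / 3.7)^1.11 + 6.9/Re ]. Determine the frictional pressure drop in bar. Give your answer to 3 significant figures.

ΔP ≈ 1.74 bar

Reynolds number Re = ρVD/μ = 1260 · 0.921 · 0.467 / 1.4 = 387.1.
Re < 2300 → laminar flow, so f = 64/Re = 64/387.1 = 0.1653 (the turbulent correlation is not needed).
Darcy-Weisbach: ΔP = f(L/D)(ρV²/2) = 0.1653·(918/0.467)·(1260·0.921²/2) = 0.1653·1966·534.4 = 1.737e+05 Pa.
ΔP = 1.737e+05 Pa = 1.74 bar.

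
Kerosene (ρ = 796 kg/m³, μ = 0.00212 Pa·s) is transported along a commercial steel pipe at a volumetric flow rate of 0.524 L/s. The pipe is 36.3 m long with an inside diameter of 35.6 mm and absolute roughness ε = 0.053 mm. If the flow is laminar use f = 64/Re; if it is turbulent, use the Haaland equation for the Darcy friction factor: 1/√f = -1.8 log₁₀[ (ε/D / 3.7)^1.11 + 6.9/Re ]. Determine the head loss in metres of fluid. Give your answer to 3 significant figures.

Q = 0.524 L/s = 0.524/1000 = 0.000524 m³/s.
Cross-sectional area A = πD²/4 = π(0.0356)²/4 = 0.0009954 m²; mean velocity V = Q/A = 0.000524/0.0009954 = 0.5264 m/s.
Reynolds number Re = ρVD/μ = 796 · 0.5264 · 0.0356 / 0.00212 = 7037.
Re > 4000 → turbulent. Relative roughness ε/D = 5.3e-05/0.0356 = 0.00149. Haaland: 1/√f = -1.8 log₁₀[(0.00149/3.7)^1.11 + 6.9/7037] = -1.8 log₁₀[0.00017 + 0.000981] = 5.29, so f = 0.03573.
Darcy-Weisbach: ΔP = f(L/D)(ρV²/2) = 0.03573·(36.3/0.0356)·(796·0.5264²/2) = 0.03573·1020·110.3 = 4019 Pa.
Head loss h_f = ΔP/(ρg) = 4019/(796·9.81) = 0.515 m.

h_f ≈ 0.515 m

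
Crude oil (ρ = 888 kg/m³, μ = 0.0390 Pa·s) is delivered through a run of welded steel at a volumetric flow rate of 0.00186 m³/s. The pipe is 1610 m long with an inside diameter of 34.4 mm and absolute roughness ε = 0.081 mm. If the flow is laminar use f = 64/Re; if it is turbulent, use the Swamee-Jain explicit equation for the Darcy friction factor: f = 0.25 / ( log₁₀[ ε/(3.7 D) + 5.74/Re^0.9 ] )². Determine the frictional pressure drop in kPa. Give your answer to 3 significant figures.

Cross-sectional area A = πD²/4 = π(0.0344)²/4 = 0.0009294 m²; mean velocity V = Q/A = 0.00186/0.0009294 = 2.001 m/s.
Reynolds number Re = ρVD/μ = 888 · 2.001 · 0.0344 / 0.039 = 1568.
Re < 2300 → laminar flow, so f = 64/Re = 64/1568 = 0.04083 (the turbulent correlation is not needed).
Darcy-Weisbach: ΔP = f(L/D)(ρV²/2) = 0.04083·(1610/0.0344)·(888·2.001²/2) = 0.04083·4.68e+04·1778 = 3.398e+06 Pa.
ΔP = 3.398e+06 Pa = 3400 kPa.

ΔP ≈ 3400 kPa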